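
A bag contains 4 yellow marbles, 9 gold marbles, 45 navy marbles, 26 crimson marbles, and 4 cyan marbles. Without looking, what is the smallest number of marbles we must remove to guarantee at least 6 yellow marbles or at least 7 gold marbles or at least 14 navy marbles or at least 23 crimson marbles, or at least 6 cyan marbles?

50

The worst case stops just short of every target: all 4 yellow, 6 gold, 13 navy, 22 crimson, all 4 cyan — 4 + 6 + 13 + 22 + 4 = 49 marbles.
One more marble must push some color to its target, so 49 + 1 = 50.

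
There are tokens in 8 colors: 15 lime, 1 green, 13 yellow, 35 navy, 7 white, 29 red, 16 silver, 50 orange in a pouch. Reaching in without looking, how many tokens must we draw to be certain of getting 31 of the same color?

142

In the worst case we take at most 30 of each color, but all 15 lime, all 1 green, all 13 yellow, all 7 white, all 29 red, and all 16 silver (fewer than 30), giving 15 + 1 + 13 + 30 + 7 + 29 + 16 + 30 = 141.
One more token then forces some color to 31, so 141 + 1 = 142.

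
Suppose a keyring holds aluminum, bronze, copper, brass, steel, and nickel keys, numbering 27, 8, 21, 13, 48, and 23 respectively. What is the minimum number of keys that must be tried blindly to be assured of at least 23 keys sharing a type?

In the worst case we take at most 22 of each type, but all 8 bronze, all 21 copper, and all 13 brass (fewer than 22), giving 22 + 8 + 21 + 13 + 22 + 22 = 108.
One more key then forces some type to 23, so 108 + 1 = 109.

109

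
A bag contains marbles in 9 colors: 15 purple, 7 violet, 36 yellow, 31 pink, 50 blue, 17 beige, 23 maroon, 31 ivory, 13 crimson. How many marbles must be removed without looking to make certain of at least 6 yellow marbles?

193

The worst case draws every non-yellow marble first: 15 + 7 + 31 + 50 + 17 + 23 + 31 + 13 = 187.
The next 6 draws are then forced to be yellow, giving 187 + 6 = 193.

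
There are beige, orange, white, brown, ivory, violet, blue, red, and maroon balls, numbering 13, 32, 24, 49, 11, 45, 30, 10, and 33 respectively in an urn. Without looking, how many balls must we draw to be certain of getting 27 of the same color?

Treat the 9 colors as pigeonholes.
In the worst case we take at most 26 of each color, but all 13 beige, all 24 white, all 11 ivory, and all 10 red (fewer than 26), giving 13 + 26 + 24 + 26 + 11 + 26 + 26 + 10 + 26 = 188.
One more ball then forces some color to 27, so 188 + 1 = 189.

189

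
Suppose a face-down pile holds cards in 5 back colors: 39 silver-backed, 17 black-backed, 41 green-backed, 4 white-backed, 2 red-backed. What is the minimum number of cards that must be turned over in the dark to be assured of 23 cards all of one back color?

68

In the worst case we take at most 22 of each back color, but all 17 black-backed, all 4 white-backed, and all 2 red-backed (fewer than 22), giving 22 + 17 + 22 + 4 + 2 = 67.
One more card then forces some back color to 23, so 67 + 1 = 68.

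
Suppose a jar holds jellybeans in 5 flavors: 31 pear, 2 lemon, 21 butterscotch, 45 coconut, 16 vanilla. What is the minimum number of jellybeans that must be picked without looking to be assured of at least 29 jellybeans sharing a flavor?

96

In the worst case we take at most 28 of each flavor, but all 2 lemon, all 21 butterscotch, and all 16 vanilla (fewer than 28), giving 28 + 2 + 21 + 28 + 16 = 95.
One more jellybean then forces some flavor to 29, so 95 + 1 = 96.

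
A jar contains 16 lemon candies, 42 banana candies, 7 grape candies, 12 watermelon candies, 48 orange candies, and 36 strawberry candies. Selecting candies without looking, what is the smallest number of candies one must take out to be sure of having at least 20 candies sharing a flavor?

Treat the 6 flavors as pigeonholes.
In the worst case we take at most 19 of each flavor, but all 16 lemon, all 7 grape, and all 12 watermelon (fewer than 19), giving 16 + 19 + 7 + 12 + 19 + 19 = 92.
One more candy then forces some flavor to 20, so 92 + 1 = 93.

93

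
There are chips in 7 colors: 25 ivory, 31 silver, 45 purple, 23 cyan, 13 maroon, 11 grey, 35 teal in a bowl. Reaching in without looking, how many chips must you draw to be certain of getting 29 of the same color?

157

Treat the 7 colors as pigeonholes.
In the worst case we take at most 28 of each color, but all 25 ivory, all 23 cyan, all 13 maroon, and all 11 grey (fewer than 28), giving 25 + 28 + 28 + 23 + 13 + 11 + 28 = 156.
One more chip then forces some color to 29, so 156 + 1 = 157.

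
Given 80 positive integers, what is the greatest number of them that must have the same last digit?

8

The 80 positive integers fall into 10 possible last digits.
If each of the 10 possible last digits held at most 7, the total would be at most 10 × 7 = 70 < 80, a contradiction.
So at least one holds ⌈80/10⌉ = 8.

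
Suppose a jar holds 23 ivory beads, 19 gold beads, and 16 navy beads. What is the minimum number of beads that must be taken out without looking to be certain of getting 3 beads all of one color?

7

Treat the 3 colors as pigeonholes.
The worst case takes 2 beads of each color without reaching 3 of any: 3 × 2 = 6.
The next bead must bring some color to 3, so 6 + 1 = 7.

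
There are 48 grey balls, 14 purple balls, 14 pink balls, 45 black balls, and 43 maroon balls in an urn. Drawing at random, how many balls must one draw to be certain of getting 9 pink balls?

To avoid pink balls as long as possible, exhaust the other 4 colors first.
The worst case draws every non-pink ball first: 48 + 14 + 45 + 43 = 150.
The next 9 draws are then forced to be pink, giving 150 + 9 = 159.

159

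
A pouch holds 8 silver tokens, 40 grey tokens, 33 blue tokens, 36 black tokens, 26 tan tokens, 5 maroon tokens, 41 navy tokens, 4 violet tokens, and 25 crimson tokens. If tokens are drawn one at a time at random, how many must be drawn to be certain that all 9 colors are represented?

215

The hardest color to obtain is violet: we could draw every other token first — 218 − 4 = 214 tokens — without a single violet one.
The next draw must be violet, so 214 + 1 = 215.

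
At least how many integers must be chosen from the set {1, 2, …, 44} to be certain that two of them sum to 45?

Partition {1, …, 44} into 22 pairs: {1,44}, {2,43}, …, {22,23}.
Choosing 22 integers — say the integers 1 through 22 — takes one from each pair and avoids the property.
Choosing 23 forces two into the same pair by pigeonhole, and those sum to 45. So 23.

23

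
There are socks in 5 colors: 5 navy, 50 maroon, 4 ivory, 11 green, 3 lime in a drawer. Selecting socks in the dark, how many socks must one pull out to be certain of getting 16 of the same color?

In the worst case we take at most 15 of each color, but all 5 navy, all 4 ivory, all 11 green, and all 3 lime (fewer than 15), giving 5 + 15 + 4 + 11 + 3 = 38.
One more sock then forces some color to 16, so 38 + 1 = 39.

39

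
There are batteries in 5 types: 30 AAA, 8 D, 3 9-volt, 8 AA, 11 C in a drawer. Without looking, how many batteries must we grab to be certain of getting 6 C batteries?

55

The worst case draws every non-C battery first: 30 + 8 + 3 + 8 = 49.
The next 6 draws are then forced to be C, giving 49 + 6 = 55.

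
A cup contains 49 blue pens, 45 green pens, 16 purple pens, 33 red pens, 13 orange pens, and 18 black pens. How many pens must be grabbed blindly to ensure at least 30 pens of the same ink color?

In the worst case we take at most 29 of each ink color, but all 16 purple, all 13 orange, and all 18 black (fewer than 29), giving 29 + 29 + 16 + 29 + 13 + 18 = 134.
One more pen then forces some ink color to 30, so 134 + 1 = 135.

135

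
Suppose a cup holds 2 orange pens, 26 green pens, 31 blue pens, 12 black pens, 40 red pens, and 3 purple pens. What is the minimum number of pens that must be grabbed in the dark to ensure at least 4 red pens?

To avoid red pens as long as possible, exhaust the other 5 ink colors first.
The worst case draws every non-red pen first: 2 + 26 + 31 + 12 + 3 = 74.
The next 4 draws are then forced to be red, giving 74 + 4 = 78.

78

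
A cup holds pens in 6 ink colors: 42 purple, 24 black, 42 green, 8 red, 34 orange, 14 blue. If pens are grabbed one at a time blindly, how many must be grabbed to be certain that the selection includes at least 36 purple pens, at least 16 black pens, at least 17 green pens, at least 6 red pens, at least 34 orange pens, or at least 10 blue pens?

114

Each of the 6 ink colors has its own threshold; avoid all of them simultaneously.
The worst case stops just short of every target: 35 purple, 15 black, 16 green, 5 red, 33 orange, 9 blue — 35 + 15 + 16 + 5 + 33 + 9 = 113 pens.
One more pen must push some ink color to its target, so 113 + 1 = 114.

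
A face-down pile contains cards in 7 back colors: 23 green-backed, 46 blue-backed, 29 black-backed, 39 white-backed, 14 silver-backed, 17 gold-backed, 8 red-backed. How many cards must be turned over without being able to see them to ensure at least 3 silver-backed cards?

To avoid silver-backed cards as long as possible, exhaust the other 6 back colors first.
The worst case draws every non-silver-backed card first: 23 + 46 + 29 + 39 + 17 + 8 = 162.
The next 3 draws are then forced to be silver-backed, giving 162 + 3 = 165.

165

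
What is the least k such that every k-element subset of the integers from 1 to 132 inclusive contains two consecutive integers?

67

Partition {1, …, 132} into 66 pairs: {1,2}, {3,4}, …, {131,132}.
Choosing 66 integers — say the 66 even numbers 2, 4, …, 132 — takes one from each pair and avoids the property.
Choosing 67 forces two into the same pair by pigeonhole, and those are consecutive. So 67.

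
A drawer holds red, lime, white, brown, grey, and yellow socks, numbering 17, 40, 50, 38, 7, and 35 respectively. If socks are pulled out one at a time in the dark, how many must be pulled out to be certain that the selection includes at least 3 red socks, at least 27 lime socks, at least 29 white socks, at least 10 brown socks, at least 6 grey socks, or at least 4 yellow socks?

Each of the 6 colors has its own threshold; avoid all of them simultaneously.
The worst case stops just short of every target: 2 red, 26 lime, 28 white, 9 brown, 5 grey, 3 yellow — 2 + 26 + 28 + 9 + 5 + 3 = 73 socks.
One more sock must push some color to its target, so 73 + 1 = 74.

74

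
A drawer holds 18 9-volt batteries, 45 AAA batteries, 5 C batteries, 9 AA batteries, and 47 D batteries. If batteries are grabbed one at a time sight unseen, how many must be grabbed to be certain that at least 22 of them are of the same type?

Treat the 5 types as pigeonholes.
In the worst case we take at most 21 of each type, but all 18 9-volt, all 5 C, and all 9 AA (fewer than 21), giving 18 + 21 + 5 + 9 + 21 = 74.
One more battery then forces some type to 22, so 74 + 1 = 75.

75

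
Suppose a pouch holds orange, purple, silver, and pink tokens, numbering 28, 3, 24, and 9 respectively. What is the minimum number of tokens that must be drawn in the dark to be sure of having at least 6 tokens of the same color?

In the worst case we take at most 5 of each color, but all 3 purple (fewer than 5), giving 5 + 3 + 5 + 5 = 18.
One more token then forces some color to 6, so 18 + 1 = 19.

19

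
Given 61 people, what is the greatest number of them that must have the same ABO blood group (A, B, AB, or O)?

The 61 people fall into 4 ABO blood groups.
If each of the 4 ABO blood groups held at most 15, the total would be at most 4 × 15 = 60 < 61, a contradiction.
So at least one holds ⌈61/4⌉ = 16.

16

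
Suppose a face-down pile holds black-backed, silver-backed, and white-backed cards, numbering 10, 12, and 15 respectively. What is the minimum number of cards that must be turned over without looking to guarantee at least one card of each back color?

The hardest back color to obtain is black-backed: we could draw every other card first — 37 − 10 = 27 cards — without a single black-backed one.
The next draw must be black-backed, so 27 + 1 = 28.

28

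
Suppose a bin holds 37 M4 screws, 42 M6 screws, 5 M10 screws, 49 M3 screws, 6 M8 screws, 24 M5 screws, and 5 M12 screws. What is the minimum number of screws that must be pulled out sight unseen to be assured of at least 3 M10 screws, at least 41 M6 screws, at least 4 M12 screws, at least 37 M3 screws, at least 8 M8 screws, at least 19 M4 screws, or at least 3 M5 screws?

108

The worst case stops just short of every target: 18 M4, 40 M6, 2 M10, 36 M3, all 6 M8, 2 M5, 3 M12 — 18 + 40 + 2 + 36 + 6 + 2 + 3 = 107 screws.
One more screw must push some size to its target, so 107 + 1 = 108.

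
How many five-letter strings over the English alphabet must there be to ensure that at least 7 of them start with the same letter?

There are 26 possible first letters acting as pigeonholes.
With 26 × 6 = 156 five-letter strings over the English alphabet we could place exactly 6 in each, with no class reaching 7.
One more forces some class to hold 7, so 156 + 1 = 157.

157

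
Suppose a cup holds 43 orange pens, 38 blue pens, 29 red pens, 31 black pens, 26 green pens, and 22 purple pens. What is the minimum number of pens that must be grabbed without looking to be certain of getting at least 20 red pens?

The worst case draws every non-red pen first: 43 + 38 + 31 + 26 + 22 = 160.
The next 20 draws are then forced to be red, giving 160 + 20 = 180.

180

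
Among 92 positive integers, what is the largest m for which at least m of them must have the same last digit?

There are 10 possible last digits, which serve as the pigeonholes.
If each of the 10 possible last digits held at most 9, the total would be at most 10 × 9 = 90 < 92, a contradiction.
So at least one holds ⌈92/10⌉ = 10.

10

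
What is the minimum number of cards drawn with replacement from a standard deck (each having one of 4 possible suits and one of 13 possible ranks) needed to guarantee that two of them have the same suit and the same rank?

53

There are 4 × 13 = 52 (suit, rank) combinations acting as pigeonholes.
With 52 cards drawn with replacement from a standard deck we could place one in each, avoiding any repeat.
One more forces some (suit, rank) pair to hold 2, so 52 + 1 = 53.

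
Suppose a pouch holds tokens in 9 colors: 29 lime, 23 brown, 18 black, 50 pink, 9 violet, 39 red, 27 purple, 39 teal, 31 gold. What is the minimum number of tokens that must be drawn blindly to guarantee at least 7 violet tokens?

263

To avoid violet tokens as long as possible, exhaust the other 8 colors first.
The worst case draws every non-violet token first: 29 + 23 + 18 + 50 + 39 + 27 + 39 + 31 = 256.
The next 7 draws are then forced to be violet, giving 256 + 7 = 263.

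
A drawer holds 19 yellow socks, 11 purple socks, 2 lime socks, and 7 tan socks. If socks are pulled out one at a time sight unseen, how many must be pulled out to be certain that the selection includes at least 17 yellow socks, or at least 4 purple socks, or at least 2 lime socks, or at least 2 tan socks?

Each of the 4 colors has its own threshold; avoid all of them simultaneously.
The worst case stops just short of every target: 16 yellow, 3 purple, 1 lime, 1 tan — 16 + 3 + 1 + 1 = 21 socks.
One more sock must push some color to its target, so 21 + 1 = 22.

22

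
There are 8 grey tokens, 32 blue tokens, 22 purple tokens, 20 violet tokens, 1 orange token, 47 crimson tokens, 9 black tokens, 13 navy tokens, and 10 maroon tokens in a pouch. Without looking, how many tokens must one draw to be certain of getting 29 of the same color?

In the worst case we take at most 28 of each color, but all 8 grey, all 22 purple, all 20 violet, all 1 orange, all 9 black, all 13 navy, and all 10 maroon (fewer than 28), giving 8 + 28 + 22 + 20 + 1 + 28 + 9 + 13 + 10 = 139.
One more token then forces some color to 29, so 139 + 1 = 140.

140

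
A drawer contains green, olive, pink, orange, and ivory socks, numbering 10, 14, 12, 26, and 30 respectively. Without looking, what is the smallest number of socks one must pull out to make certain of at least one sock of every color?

83

The hardest color to obtain is green: we could draw every other sock first — 92 − 10 = 82 socks — without a single green one.
The next draw must be green, so 82 + 1 = 83.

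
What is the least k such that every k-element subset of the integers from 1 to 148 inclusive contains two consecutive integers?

75

Partition {1, …, 148} into 74 pairs: {1,2}, {3,4}, …, {147,148}.
Choosing 74 integers — say the 74 even numbers 2, 4, …, 148 — takes one from each pair and avoids the property.
Choosing 75 forces two into the same pair by pigeonhole, and those are consecutive. So 75.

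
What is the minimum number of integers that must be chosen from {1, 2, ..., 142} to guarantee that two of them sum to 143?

72

Partition {1, …, 142} into 71 pairs: {1,142}, {2,141}, …, {71,72}.
Choosing 71 integers — say the integers 1 through 71 — takes one from each pair and avoids the property.
Choosing 72 forces two into the same pair by pigeonhole, and those sum to 143. So 72.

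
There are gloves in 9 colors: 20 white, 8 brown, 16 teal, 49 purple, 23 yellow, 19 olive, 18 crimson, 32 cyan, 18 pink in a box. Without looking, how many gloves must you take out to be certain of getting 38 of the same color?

Treat the 9 colors as pigeonholes.
In the worst case we take at most 37 of each color, but all 20 white, all 8 brown, all 16 teal, all 23 yellow, all 19 olive, all 18 crimson, all 32 cyan, and all 18 pink (fewer than 37), giving 20 + 8 + 16 + 37 + 23 + 19 + 18 + 32 + 18 = 191.
One more glove then forces some color to 38, so 191 + 1 = 192.

192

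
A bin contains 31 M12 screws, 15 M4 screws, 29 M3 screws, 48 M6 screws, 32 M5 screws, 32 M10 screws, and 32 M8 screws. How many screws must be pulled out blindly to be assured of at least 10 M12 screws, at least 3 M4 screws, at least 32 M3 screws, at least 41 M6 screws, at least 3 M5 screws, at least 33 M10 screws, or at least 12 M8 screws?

The worst case stops just short of every target: 9 M12, 2 M4, all 29 M3, 40 M6, 2 M5, 32 M10, 11 M8 — 9 + 2 + 29 + 40 + 2 + 32 + 11 = 125 screws.
One more screw must push some size to its target, so 125 + 1 = 126.

126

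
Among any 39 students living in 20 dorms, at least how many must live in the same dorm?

The 39 students fall into 20 dorms.
If each of the 20 dorms held at most 1, the total would be at most 20 × 1 = 20 < 39, a contradiction.
So at least one holds ⌈39/20⌉ = 2.

2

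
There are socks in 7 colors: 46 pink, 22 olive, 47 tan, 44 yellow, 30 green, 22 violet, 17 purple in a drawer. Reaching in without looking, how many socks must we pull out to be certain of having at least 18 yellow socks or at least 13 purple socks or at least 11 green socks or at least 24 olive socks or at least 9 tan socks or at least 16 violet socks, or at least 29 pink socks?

113

The worst case stops just short of every target: 28 pink, all 22 olive, 8 tan, 17 yellow, 10 green, 15 violet, 12 purple — 28 + 22 + 8 + 17 + 10 + 15 + 12 = 112 socks.
One more sock must push some color to its target, so 112 + 1 = 113.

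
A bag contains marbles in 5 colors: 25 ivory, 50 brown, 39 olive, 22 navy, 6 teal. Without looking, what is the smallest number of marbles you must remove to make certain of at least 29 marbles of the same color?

110

In the worst case we take at most 28 of each color, but all 25 ivory, all 22 navy, and all 6 teal (fewer than 28), giving 25 + 28 + 28 + 22 + 6 = 109.
One more marble then forces some color to 29, so 109 + 1 = 110.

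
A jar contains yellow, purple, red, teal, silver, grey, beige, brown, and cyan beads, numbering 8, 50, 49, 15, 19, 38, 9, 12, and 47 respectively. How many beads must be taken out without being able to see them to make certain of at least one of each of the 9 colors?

240

The hardest color to obtain is yellow: we could draw every other bead first — 247 − 8 = 239 beads — without a single yellow one.
The next draw must be yellow, so 239 + 1 = 240.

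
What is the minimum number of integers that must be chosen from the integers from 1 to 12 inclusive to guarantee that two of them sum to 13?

Partition {1, …, 12} into 6 pairs: {1,12}, {2,11}, …, {6,7}.
Choosing 6 integers — say the integers 1 through 6 — takes one from each pair and avoids the property.
Choosing 7 forces two into the same pair by pigeonhole, and those sum to 13. So 7.

7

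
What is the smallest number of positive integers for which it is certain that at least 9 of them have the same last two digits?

801

There are 100 possible two-digit endings acting as pigeonholes.
With 100 × 8 = 800 positive integers we could place exactly 8 in each, with no class reaching 9.
One more forces some class to hold 9, so 800 + 1 = 801.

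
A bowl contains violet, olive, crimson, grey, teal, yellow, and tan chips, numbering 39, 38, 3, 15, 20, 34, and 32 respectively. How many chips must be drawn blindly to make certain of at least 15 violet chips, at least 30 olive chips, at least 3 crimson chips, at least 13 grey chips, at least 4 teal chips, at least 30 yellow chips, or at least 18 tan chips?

The worst case stops just short of every target: 14 violet, 29 olive, 2 crimson, 12 grey, 3 teal, 29 yellow, 17 tan — 14 + 29 + 2 + 12 + 3 + 29 + 17 = 106 chips.
One more chip must push some color to its target, so 106 + 1 = 107.

107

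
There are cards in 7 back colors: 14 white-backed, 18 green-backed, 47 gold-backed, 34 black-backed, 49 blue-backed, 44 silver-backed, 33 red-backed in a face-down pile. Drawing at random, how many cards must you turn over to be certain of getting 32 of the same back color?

Treat the 7 back colors as pigeonholes.
In the worst case we take at most 31 of each back color, but all 14 white-backed and all 18 green-backed (fewer than 31), giving 14 + 18 + 31 + 31 + 31 + 31 + 31 = 187.
One more card then forces some back color to 32, so 187 + 1 = 188.

188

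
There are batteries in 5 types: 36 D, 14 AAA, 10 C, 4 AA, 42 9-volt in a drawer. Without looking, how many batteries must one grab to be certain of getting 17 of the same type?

Treat the 5 types as pigeonholes.
In the worst case we take at most 16 of each type, but all 14 AAA, all 10 C, and all 4 AA (fewer than 16), giving 16 + 14 + 10 + 4 + 16 = 60.
One more battery then forces some type to 17, so 60 + 1 = 61.

61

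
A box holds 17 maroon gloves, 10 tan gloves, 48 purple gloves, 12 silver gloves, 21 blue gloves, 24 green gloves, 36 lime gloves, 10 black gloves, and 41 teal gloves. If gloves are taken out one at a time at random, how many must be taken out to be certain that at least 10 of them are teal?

The worst case draws every non-teal glove first: 17 + 10 + 48 + 12 + 21 + 24 + 36 + 10 = 178.
The next 10 draws are then forced to be teal, giving 178 + 10 = 188.

188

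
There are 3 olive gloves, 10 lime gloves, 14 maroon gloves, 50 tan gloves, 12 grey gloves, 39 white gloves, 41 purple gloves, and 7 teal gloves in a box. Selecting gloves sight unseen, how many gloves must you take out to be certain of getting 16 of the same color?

In the worst case we take at most 15 of each color, but all 3 olive, all 10 lime, all 14 maroon, all 12 grey, and all 7 teal (fewer than 15), giving 3 + 10 + 14 + 15 + 12 + 15 + 15 + 7 = 91.
One more glove then forces some color to 16, so 91 + 1 = 92.

92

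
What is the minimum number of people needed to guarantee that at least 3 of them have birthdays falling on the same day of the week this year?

There are 7 days of the week acting as pigeonholes.
With 7 × 2 = 14 people we could place exactly 2 in each, with no class reaching 3.
One more forces some class to hold 3, so 14 + 1 = 15.

15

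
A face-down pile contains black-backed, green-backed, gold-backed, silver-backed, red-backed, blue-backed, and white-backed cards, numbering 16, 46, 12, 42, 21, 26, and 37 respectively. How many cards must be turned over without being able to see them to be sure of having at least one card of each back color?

189

The hardest back color to obtain is gold-backed: we could draw every other card first — 200 − 12 = 188 cards — without a single gold-backed one.
The next draw must be gold-backed, so 188 + 1 = 189.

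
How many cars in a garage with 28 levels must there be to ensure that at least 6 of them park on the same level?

141

There are 28 levels acting as pigeonholes.
With 28 × 5 = 140 cars we could place exactly 5 in each, with no class reaching 6.
One more forces some class to hold 6, so 140 + 1 = 141.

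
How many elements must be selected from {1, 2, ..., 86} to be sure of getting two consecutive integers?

Partition {1, …, 86} into 43 pairs: {1,2}, {3,4}, …, {85,86}.
Choosing 43 integers — say the 43 even numbers 2, 4, …, 86 — takes one from each pair and avoids the property.
Choosing 44 forces two into the same pair by pigeonhole, and those are consecutive. So 44.

44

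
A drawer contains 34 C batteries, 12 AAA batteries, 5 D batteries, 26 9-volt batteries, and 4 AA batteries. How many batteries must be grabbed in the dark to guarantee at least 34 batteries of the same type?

Treat the 5 types as pigeonholes.
In the worst case we take at most 33 of each type, but all 12 AAA, all 5 D, all 26 9-volt, and all 4 AA (fewer than 33), giving 33 + 12 + 5 + 26 + 4 = 80.
One more battery then forces some type to 34, so 80 + 1 = 81.

81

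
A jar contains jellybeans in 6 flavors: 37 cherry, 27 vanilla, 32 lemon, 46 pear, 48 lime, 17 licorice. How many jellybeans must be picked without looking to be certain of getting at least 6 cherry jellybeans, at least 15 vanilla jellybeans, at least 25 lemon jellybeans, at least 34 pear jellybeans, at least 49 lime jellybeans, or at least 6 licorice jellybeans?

130

The worst case stops just short of every target: 5 cherry, 14 vanilla, 24 lemon, 33 pear, 48 lime, 5 licorice — 5 + 14 + 24 + 33 + 48 + 5 = 129 jellybeans.
One more jellybean must push some flavor to its target, so 129 + 1 = 130.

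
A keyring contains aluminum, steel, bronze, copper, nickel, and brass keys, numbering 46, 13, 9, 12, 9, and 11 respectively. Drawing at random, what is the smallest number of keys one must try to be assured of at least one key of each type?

92

The hardest type to obtain is bronze: we could draw every other key first — 100 − 9 = 91 keys — without a single bronze one.
The next draw must be bronze, so 91 + 1 = 92.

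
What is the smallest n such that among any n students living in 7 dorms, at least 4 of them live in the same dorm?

There are 7 dorms acting as pigeonholes.
With 7 × 3 = 21 students we could place exactly 3 in each, with no class reaching 4.
One more forces some class to hold 4, so 21 + 1 = 22.

22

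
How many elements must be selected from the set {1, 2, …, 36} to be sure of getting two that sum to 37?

Partition {1, …, 36} into 18 pairs: {1,36}, {2,35}, …, {18,19}.
Choosing 18 integers — say the integers 1 through 18 — takes one from each pair and avoids the property.
Choosing 19 forces two into the same pair by pigeonhole, and those sum to 37. So 19.

19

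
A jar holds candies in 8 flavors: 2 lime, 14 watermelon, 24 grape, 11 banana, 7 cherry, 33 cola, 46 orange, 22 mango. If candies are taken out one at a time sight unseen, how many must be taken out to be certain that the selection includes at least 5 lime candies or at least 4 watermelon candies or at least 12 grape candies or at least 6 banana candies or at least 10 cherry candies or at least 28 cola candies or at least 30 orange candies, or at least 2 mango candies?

86

The worst case stops just short of every target: all 2 lime, 3 watermelon, 11 grape, 5 banana, all 7 cherry, 27 cola, 29 orange, 1 mango — 2 + 3 + 11 + 5 + 7 + 27 + 29 + 1 = 85 candies.
One more candy must push some flavor to its target, so 85 + 1 = 86.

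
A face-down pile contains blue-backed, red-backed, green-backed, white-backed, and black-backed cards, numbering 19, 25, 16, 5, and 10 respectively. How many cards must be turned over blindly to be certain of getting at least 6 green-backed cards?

The worst case draws every non-green-backed card first: 19 + 25 + 5 + 10 = 59.
The next 6 draws are then forced to be green-backed, giving 59 + 6 = 65.

65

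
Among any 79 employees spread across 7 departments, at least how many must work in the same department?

12

The 79 employees fall into 7 departments.
If each of the 7 departments held at most 11, the total would be at most 7 × 11 = 77 < 79, a contradiction.
So at least one holds ⌈79/7⌉ = 12.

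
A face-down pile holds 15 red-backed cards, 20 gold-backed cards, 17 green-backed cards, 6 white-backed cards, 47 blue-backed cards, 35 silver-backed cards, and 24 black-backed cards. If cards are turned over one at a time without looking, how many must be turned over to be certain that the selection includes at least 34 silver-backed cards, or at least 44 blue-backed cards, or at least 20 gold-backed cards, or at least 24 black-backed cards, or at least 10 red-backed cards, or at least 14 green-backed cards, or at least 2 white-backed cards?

The worst case stops just short of every target: 9 red-backed, 19 gold-backed, 13 green-backed, 1 white-backed, 43 blue-backed, 33 silver-backed, 23 black-backed — 9 + 19 + 13 + 1 + 43 + 33 + 23 = 141 cards.
One more card must push some back color to its target, so 141 + 1 = 142.

142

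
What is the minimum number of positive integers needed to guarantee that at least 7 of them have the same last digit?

61

There are 10 possible last digits acting as pigeonholes.
With 10 × 6 = 60 positive integers we could place exactly 6 in each, with no class reaching 7.
One more forces some class to hold 7, so 60 + 1 = 61.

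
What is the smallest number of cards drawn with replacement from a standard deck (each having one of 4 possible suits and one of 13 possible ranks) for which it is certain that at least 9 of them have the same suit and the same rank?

There are 4 × 13 = 52 (suit, rank) combinations acting as pigeonholes.
With 52 × 8 = 416 cards drawn with replacement from a standard deck we could place exactly 8 in each, with no (suit, rank) pair reaching 9.
One more forces some (suit, rank) pair to hold 9, so 416 + 1 = 417.

417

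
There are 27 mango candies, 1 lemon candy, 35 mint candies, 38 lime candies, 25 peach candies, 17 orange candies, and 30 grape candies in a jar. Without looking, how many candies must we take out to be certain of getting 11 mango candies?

157

The worst case draws every non-mango candy first: 1 + 35 + 38 + 25 + 17 + 30 = 146.
The next 11 draws are then forced to be mango, giving 146 + 11 = 157.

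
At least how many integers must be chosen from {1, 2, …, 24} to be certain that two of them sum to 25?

Partition {1, …, 24} into 12 pairs: {1,24}, {2,23}, …, {12,13}.
Choosing 12 integers — say the integers 1 through 12 — takes one from each pair and avoids the property.
Choosing 13 forces two into the same pair by pigeonhole, and those sum to 25. So 13.

13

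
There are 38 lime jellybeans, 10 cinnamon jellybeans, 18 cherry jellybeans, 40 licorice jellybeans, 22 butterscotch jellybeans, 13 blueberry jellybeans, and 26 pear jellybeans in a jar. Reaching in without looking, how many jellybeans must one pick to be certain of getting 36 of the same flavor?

160

In the worst case we take at most 35 of each flavor, but all 10 cinnamon, all 18 cherry, all 22 butterscotch, all 13 blueberry, and all 26 pear (fewer than 35), giving 35 + 10 + 18 + 35 + 22 + 13 + 26 = 159.
One more jellybean then forces some flavor to 36, so 159 + 1 = 160.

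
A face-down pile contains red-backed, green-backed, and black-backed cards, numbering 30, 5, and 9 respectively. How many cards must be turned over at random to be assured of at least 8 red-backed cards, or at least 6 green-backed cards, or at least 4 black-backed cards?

Each of the 3 back colors has its own threshold; avoid all of them simultaneously.
The worst case stops just short of every target: 7 red-backed, 5 green-backed, 3 black-backed — 7 + 5 + 3 = 15 cards.
One more card must push some back color to its target, so 15 + 1 = 16.

16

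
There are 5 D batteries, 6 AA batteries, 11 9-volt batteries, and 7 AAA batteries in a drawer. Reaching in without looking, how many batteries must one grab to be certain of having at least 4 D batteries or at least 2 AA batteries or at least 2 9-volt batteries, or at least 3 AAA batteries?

8

The worst case stops just short of every target: 3 D, 1 AA, 1 9-volt, 2 AAA — 3 + 1 + 1 + 2 = 7 batteries.
One more battery must push some type to its target, so 7 + 1 = 8.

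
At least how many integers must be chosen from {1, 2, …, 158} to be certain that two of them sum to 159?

Partition {1, …, 158} into 79 pairs: {1,158}, {2,157}, …, {79,80}.
Choosing 79 integers — say the integers 1 through 79 — takes one from each pair and avoids the property.
Choosing 80 forces two into the same pair by pigeonhole, and those sum to 159. So 80.

80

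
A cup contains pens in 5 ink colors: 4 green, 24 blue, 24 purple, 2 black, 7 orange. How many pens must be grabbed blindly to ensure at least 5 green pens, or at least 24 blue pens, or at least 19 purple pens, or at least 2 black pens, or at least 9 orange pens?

The worst case stops just short of every target: 4 green, 23 blue, 18 purple, 1 black, all 7 orange — 4 + 23 + 18 + 1 + 7 = 53 pens.
One more pen must push some ink color to its target, so 53 + 1 = 54.

54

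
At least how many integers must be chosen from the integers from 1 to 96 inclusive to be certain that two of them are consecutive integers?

Partition {1, …, 96} into 48 pairs: {1,2}, {3,4}, …, {95,96}.
Choosing 48 integers — say the 48 even numbers 2, 4, …, 96 — takes one from each pair and avoids the property.
Choosing 49 forces two into the same pair by pigeonhole, and those are consecutive. So 49.

49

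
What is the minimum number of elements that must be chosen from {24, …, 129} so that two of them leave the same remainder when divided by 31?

32

Group the integers by remainder mod 31; there are 31 residue classes, each nonempty in this range.
Choosing one from each class (31 integers) avoids any shared remainder.
One more choice must repeat a class, so two differ by a multiple of 31. Hence 31 + 1 = 32.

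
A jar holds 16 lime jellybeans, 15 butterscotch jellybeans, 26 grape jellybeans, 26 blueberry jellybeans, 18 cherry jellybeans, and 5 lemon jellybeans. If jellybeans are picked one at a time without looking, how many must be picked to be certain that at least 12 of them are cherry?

The worst case draws every non-cherry jellybean first: 16 + 15 + 26 + 26 + 5 = 88.
The next 12 draws are then forced to be cherry, giving 88 + 12 = 100.

100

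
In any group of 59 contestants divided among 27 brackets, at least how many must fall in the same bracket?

3

The 59 contestants fall into 27 brackets.
If each of the 27 brackets held at most 2, the total would be at most 27 × 2 = 54 < 59, a contradiction.
So at least one holds ⌈59/27⌉ = 3.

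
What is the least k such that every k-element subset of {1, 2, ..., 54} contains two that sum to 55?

Partition {1, …, 54} into 27 pairs: {1,54}, {2,53}, …, {27,28}.
Choosing 27 integers — say the integers 1 through 27 — takes one from each pair and avoids the property.
Choosing 28 forces two into the same pair by pigeonhole, and those sum to 55. So 28.

28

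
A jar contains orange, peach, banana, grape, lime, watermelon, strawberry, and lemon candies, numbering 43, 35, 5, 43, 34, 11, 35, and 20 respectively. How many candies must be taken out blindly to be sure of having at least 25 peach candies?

216

The worst case draws every non-peach candy first: 43 + 5 + 43 + 34 + 11 + 35 + 20 = 191.
The next 25 draws are then forced to be peach, giving 191 + 25 = 216.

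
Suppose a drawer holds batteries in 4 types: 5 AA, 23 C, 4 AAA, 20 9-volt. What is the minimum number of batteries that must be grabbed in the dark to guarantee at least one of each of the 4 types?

49

The hardest type to obtain is AAA: we could draw every other battery first — 52 − 4 = 48 batteries — without a single AAA one.
The next draw must be AAA, so 48 + 1 = 49.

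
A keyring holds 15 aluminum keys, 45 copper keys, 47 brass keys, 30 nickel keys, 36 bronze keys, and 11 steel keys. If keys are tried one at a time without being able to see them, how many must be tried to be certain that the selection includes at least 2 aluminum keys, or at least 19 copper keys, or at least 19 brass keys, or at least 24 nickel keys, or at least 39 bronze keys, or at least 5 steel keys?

101

Each of the 6 types has its own threshold; avoid all of them simultaneously.
The worst case stops just short of every target: 1 aluminum, 18 copper, 18 brass, 23 nickel, all 36 bronze, 4 steel — 1 + 18 + 18 + 23 + 36 + 4 = 100 keys.
One more key must push some type to its target, so 100 + 1 = 101.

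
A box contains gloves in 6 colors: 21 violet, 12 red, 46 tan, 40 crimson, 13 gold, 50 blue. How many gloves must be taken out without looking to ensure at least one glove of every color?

The hardest color to obtain is red: we could draw every other glove first — 182 − 12 = 170 gloves — without a single red one.
The next draw must be red, so 170 + 1 = 171.

171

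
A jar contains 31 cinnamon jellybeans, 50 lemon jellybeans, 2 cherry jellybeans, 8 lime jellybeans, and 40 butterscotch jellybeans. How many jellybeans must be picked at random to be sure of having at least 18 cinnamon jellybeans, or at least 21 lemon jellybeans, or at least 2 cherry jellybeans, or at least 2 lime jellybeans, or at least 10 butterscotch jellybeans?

Each of the 5 flavors has its own threshold; avoid all of them simultaneously.
The worst case stops just short of every target: 17 cinnamon, 20 lemon, 1 cherry, 1 lime, 9 butterscotch — 17 + 20 + 1 + 1 + 9 = 48 jellybeans.
One more jellybean must push some flavor to its target, so 48 + 1 = 49.

49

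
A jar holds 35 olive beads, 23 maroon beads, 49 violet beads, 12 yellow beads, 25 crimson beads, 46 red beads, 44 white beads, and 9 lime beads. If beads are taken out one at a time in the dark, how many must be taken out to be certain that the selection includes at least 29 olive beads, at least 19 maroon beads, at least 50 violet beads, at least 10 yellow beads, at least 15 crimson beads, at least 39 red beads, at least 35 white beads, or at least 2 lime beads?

The worst case stops just short of every target: 28 olive, 18 maroon, 49 violet, 9 yellow, 14 crimson, 38 red, 34 white, 1 lime — 28 + 18 + 49 + 9 + 14 + 38 + 34 + 1 = 191 beads.
One more bead must push some color to its target, so 191 + 1 = 192.

192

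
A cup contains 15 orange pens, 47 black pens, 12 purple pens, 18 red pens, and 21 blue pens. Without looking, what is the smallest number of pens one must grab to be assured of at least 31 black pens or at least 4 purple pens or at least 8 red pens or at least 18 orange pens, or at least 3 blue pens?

58

The worst case stops just short of every target: all 15 orange, 30 black, 3 purple, 7 red, 2 blue — 15 + 30 + 3 + 7 + 2 = 57 pens.
One more pen must push some ink color to its target, so 57 + 1 = 58.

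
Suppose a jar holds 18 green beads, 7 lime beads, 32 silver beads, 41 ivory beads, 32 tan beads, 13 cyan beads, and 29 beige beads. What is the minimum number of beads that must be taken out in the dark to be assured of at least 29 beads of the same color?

Treat the 7 colors as pigeonholes.
In the worst case we take at most 28 of each color, but all 18 green, all 7 lime, and all 13 cyan (fewer than 28), giving 18 + 7 + 28 + 28 + 28 + 13 + 28 = 150.
One more bead then forces some color to 29, so 150 + 1 = 151.

151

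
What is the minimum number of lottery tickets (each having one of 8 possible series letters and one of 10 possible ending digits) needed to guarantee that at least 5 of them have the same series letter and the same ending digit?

321

There are 8 × 10 = 80 (series letter, ending digit) combinations acting as pigeonholes.
With 80 × 4 = 320 lottery tickets we could place exactly 4 in each, with no (series letter, ending digit) pair reaching 5.
One more forces some (series letter, ending digit) pair to hold 5, so 320 + 1 = 321.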